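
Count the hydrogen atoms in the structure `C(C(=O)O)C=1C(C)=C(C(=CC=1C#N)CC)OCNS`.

16

Hydrogens are implicit in SMILES; fill each atom to its normal valence:
  5 × C (aromatic): no H
  3 × C: 2 H each → 6
  2 × C: 3 H each → 6
  2 × C: no H
  2 × O: no H
  1 × C (aromatic): 1 H
  1 × N: 1 H
  1 × N: no H
  1 × O: 1 H
  1 × S: 1 H
  Total hydrogens = 16.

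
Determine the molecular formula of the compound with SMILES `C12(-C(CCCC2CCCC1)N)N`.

C10H20N2

Heavy atoms from the SMILES: 10 C, 2 N.
Implicit hydrogens by atom environment:
  7 × C: 2 H each → 14
  2 × C: 1 H each → 2
  2 × N: 2 H each → 4
  1 × C: no H
  Total hydrogens = 20.
Molecular formula: C10H20N2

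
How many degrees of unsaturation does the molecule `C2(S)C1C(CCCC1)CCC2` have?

2

Molecular formula from the SMILES: C10H18S.
DoU = (2C + 2 + N − H − X)/2 = (2·10 + 2 + 0 − 18 − 0)/2 = 4/2 = 2.
(Structurally: 2 ring(s) + 0 π bond(s) = 2.)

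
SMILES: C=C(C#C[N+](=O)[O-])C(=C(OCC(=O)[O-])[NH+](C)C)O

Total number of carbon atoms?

The symbol for carbon appears 10 times in the SMILES.

10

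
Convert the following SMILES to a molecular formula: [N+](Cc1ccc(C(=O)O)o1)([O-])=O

Heavy atoms from the SMILES: 6 C, 1 N, 5 O.
Implicit hydrogens by atom environment:
  2 × C (aromatic): 1 H each → 2
  2 × C (aromatic): no H
  2 × O: no H
  1 × C: 2 H
  1 × C: no H
  1 × N (charge +1): no H
  1 × O: 1 H
  1 × O (aromatic): no H
  1 × O (charge -1): no H
  Total hydrogens = 5.
Molecular formula: C6H5NO5

C6H5NO5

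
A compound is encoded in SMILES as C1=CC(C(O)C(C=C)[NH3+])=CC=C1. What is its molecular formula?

Heavy atoms from the SMILES: 10 C, 1 N, 1 O.
Implicit hydrogens by atom environment:
  5 × C (aromatic): 1 H each → 5
  3 × C: 1 H each → 3
  1 × C: 2 H
  1 × C (aromatic): no H
  1 × N (charge +1): 3 H
  1 × O: 1 H
  Total hydrogens = 14.
Net charge +1.
Molecular formula: C10H14NO+

C10H14NO+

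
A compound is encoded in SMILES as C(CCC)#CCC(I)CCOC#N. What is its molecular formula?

C10H14INO

Heavy atoms from the SMILES: 10 C, 1 I, 1 N, 1 O.
Implicit hydrogens by atom environment:
  5 × C: 2 H each → 10
  3 × C: no H
  1 × C: 3 H
  1 × C: 1 H
  1 × I: no H
  1 × N: no H
  1 × O: no H
  Total hydrogens = 14.
Molecular formula: C10H14INO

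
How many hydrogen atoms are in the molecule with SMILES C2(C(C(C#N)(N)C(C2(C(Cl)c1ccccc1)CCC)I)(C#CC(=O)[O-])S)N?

Hydrogens are implicit in SMILES; fill each atom to its normal valence:
  7 × C: no H
  5 × C (aromatic): 1 H each → 5
  3 × C: 1 H each → 3
  2 × C: 2 H each → 4
  2 × N: 2 H each → 4
  1 × C: 3 H
  1 × C (aromatic): no H
  1 × Cl: no H
  1 × I: no H
  1 × N: no H
  1 × O: no H
  1 × O (charge -1): no H
  1 × S: 1 H
  Total hydrogens = 20.

20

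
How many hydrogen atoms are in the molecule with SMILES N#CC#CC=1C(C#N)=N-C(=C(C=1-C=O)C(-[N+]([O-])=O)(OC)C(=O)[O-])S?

5

Hydrogens are implicit in SMILES; fill each atom to its normal valence:
  6 × C: no H
  5 × C (aromatic): no H
  4 × O: no H
  2 × N: no H
  2 × O (charge -1): no H
  1 × C: 3 H
  1 × C: 1 H
  1 × N (aromatic): no H
  1 × N (charge +1): no H
  1 × S: 1 H
  Total hydrogens = 5.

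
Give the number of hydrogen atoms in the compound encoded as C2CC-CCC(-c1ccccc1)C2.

18

Hydrogens are implicit in SMILES; fill each atom to its normal valence:
  6 × C: 2 H each → 12
  5 × C (aromatic): 1 H each → 5
  1 × C: 1 H
  1 × C (aromatic): no H
  Total hydrogens = 18.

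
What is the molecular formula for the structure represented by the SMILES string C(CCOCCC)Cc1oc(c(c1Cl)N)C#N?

Heavy atoms from the SMILES: 12 C, 1 Cl, 2 N, 2 O.
Implicit hydrogens by atom environment:
  6 × C: 2 H each → 12
  4 × C (aromatic): no H
  1 × C: 3 H
  1 × C: no H
  1 × Cl: no H
  1 × N: 2 H
  1 × N: no H
  1 × O (aromatic): no H
  1 × O: no H
  Total hydrogens = 17.
Molecular formula: C12H17ClN2O2

C12H17ClN2O2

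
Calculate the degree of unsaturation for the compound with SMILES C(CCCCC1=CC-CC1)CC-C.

2

Molecular formula from the SMILES: C13H24.
DoU = (2C + 2 + N − H − X)/2 = (2·13 + 2 + 0 − 24 − 0)/2 = 4/2 = 2.
(Structurally: 1 ring(s) + 1 π bond(s) = 2.)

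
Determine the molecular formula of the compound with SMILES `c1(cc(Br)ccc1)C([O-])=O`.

C7H4BrO2-

Heavy atoms from the SMILES: 1 Br, 7 C, 2 O.
Implicit hydrogens by atom environment:
  4 × C (aromatic): 1 H each → 4
  2 × C (aromatic): no H
  1 × Br: no H
  1 × C: no H
  1 × O: no H
  1 × O (charge -1): no H
  Total hydrogens = 4.
Net charge -1.
Molecular formula: C7H4BrO2-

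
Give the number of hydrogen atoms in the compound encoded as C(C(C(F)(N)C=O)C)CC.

Hydrogens are implicit in SMILES; fill each atom to its normal valence:
  2 × C: 3 H each → 6
  2 × C: 2 H each → 4
  2 × C: 1 H each → 2
  1 × C: no H
  1 × F: no H
  1 × N: 2 H
  1 × O: no H
  Total hydrogens = 14.

14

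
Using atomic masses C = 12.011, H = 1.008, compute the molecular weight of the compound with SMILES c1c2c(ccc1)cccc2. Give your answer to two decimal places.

Molecular formula: C10H8.
M = 10×12.011 + 8×1.008 = 128.17 g/mol.

128.17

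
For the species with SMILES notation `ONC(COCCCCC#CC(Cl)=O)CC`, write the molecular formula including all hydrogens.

C11H18ClNO3

Heavy atoms from the SMILES: 11 C, 1 Cl, 1 N, 3 O.
Implicit hydrogens by atom environment:
  6 × C: 2 H each → 12
  3 × C: no H
  2 × O: no H
  1 × C: 3 H
  1 × C: 1 H
  1 × Cl: no H
  1 × N: 1 H
  1 × O: 1 H
  Total hydrogens = 18.
Molecular formula: C11H18ClNO3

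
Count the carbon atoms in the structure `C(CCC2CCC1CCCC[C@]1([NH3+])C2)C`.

14

The symbol for carbon appears 14 times in the SMILES.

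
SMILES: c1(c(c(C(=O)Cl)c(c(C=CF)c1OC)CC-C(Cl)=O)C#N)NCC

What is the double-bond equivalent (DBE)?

Molecular formula from the SMILES: C16H15Cl2FN2O3.
DoU = (2C + 2 + N − H − X)/2 = (2·16 + 2 + 2 − 15 − 3)/2 = 18/2 = 9.
(Structurally: 1 ring(s) + 8 π bond(s) = 9.)

9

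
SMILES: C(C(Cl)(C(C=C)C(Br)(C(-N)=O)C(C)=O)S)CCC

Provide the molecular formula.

Heavy atoms from the SMILES: 1 Br, 12 C, 1 Cl, 1 N, 2 O, 1 S.
Implicit hydrogens by atom environment:
  4 × C: 2 H each → 8
  4 × C: no H
  2 × C: 3 H each → 6
  2 × C: 1 H each → 2
  2 × O: no H
  1 × Br: no H
  1 × Cl: no H
  1 × N: 2 H
  1 × S: 1 H
  Total hydrogens = 19.
Molecular formula: C12H19BrClNO2S

C12H19BrClNO2S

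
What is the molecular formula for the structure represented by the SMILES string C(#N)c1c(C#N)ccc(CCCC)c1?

C12H12N2

Heavy atoms from the SMILES: 12 C, 2 N.
Implicit hydrogens by atom environment:
  3 × C: 2 H each → 6
  3 × C (aromatic): 1 H each → 3
  3 × C (aromatic): no H
  2 × C: no H
  2 × N: no H
  1 × C: 3 H
  Total hydrogens = 12.
Molecular formula: C12H12N2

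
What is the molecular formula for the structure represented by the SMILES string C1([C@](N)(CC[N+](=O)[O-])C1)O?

Heavy atoms from the SMILES: 5 C, 2 N, 3 O.
Implicit hydrogens by atom environment:
  3 × C: 2 H each → 6
  1 × C: 1 H
  1 × C: no H
  1 × N: 2 H
  1 × N (charge +1): no H
  1 × O: 1 H
  1 × O: no H
  1 × O (charge -1): no H
  Total hydrogens = 10.
Molecular formula: C5H10N2O3

C5H10N2O3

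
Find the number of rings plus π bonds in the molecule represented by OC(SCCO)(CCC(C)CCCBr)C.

0

Molecular formula from the SMILES: C11H23BrO2S.
DoU = (2C + 2 + N − H − X)/2 = (2·11 + 2 + 0 − 23 − 1)/2 = 0/2 = 0.
(Structurally: 0 ring(s) + 0 π bond(s) = 0.)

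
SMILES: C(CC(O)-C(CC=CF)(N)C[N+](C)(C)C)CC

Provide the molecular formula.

C13H28FN2O+

Heavy atoms from the SMILES: 13 C, 1 F, 2 N, 1 O.
Implicit hydrogens by atom environment:
  5 × C: 2 H each → 10
  4 × C: 3 H each → 12
  3 × C: 1 H each → 3
  1 × C: no H
  1 × F: no H
  1 × N: 2 H
  1 × N (charge +1): no H
  1 × O: 1 H
  Total hydrogens = 28.
Net charge +1.
Molecular formula: C13H28FN2O+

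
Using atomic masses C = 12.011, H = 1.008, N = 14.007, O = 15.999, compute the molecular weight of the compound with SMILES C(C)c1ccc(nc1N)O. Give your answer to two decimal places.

138.17

Molecular formula: C7H10N2O.
M = 7×12.011 + 10×1.008 + 2×14.007 + 1×15.999 = 138.17 g/mol.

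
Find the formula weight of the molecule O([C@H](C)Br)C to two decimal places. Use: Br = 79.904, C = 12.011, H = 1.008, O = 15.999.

138.99

Molecular formula: C3H7BrO.
M = 1×79.904 + 3×12.011 + 7×1.008 + 1×15.999 = 138.99 g/mol.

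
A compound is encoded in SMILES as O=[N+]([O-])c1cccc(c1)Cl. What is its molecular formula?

C6H4ClNO2

Heavy atoms from the SMILES: 6 C, 1 Cl, 1 N, 2 O.
Implicit hydrogens by atom environment:
  4 × C (aromatic): 1 H each → 4
  2 × C (aromatic): no H
  1 × Cl: no H
  1 × N (charge +1): no H
  1 × O: no H
  1 × O (charge -1): no H
  Total hydrogens = 4.
Molecular formula: C6H4ClNO2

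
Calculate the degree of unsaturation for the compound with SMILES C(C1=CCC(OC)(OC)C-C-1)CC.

Molecular formula from the SMILES: C11H20O2.
DoU = (2C + 2 + N − H − X)/2 = (2·11 + 2 + 0 − 20 − 0)/2 = 4/2 = 2.
(Structurally: 1 ring(s) + 1 π bond(s) = 2.)

2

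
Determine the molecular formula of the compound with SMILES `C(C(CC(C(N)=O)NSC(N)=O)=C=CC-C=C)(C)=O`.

C12H17N3O3S

Heavy atoms from the SMILES: 12 C, 3 N, 3 O, 1 S.
Implicit hydrogens by atom environment:
  5 × C: no H
  3 × C: 2 H each → 6
  3 × C: 1 H each → 3
  3 × O: no H
  2 × N: 2 H each → 4
  1 × C: 3 H
  1 × N: 1 H
  1 × S: no H
  Total hydrogens = 17.
Molecular formula: C12H17N3O3S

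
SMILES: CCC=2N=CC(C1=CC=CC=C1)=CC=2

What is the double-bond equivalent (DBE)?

Molecular formula from the SMILES: C13H13N.
DoU = (2C + 2 + N − H − X)/2 = (2·13 + 2 + 1 − 13 − 0)/2 = 16/2 = 8.
(Structurally: 2 ring(s) + 6 π bond(s) = 8.)

8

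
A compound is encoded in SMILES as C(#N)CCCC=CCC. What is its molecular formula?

C8H13N

Heavy atoms from the SMILES: 8 C, 1 N.
Implicit hydrogens by atom environment:
  4 × C: 2 H each → 8
  2 × C: 1 H each → 2
  1 × C: 3 H
  1 × C: no H
  1 × N: no H
  Total hydrogens = 13.
Molecular formula: C8H13N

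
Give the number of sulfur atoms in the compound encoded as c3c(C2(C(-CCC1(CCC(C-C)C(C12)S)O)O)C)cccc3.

1

The symbol for sulfur appears 1 time in the SMILES.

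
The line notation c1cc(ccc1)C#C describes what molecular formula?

Heavy atoms from the SMILES: 8 C.
Implicit hydrogens by atom environment:
  5 × C (aromatic): 1 H each → 5
  1 × C: 1 H
  1 × C (aromatic): no H
  1 × C: no H
  Total hydrogens = 6.
Molecular formula: C8H6

C8H6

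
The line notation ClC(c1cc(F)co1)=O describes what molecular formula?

C5H2ClFO2

Heavy atoms from the SMILES: 5 C, 1 Cl, 1 F, 2 O.
Implicit hydrogens by atom environment:
  2 × C (aromatic): 1 H each → 2
  2 × C (aromatic): no H
  1 × C: no H
  1 × Cl: no H
  1 × F: no H
  1 × O (aromatic): no H
  1 × O: no H
  Total hydrogens = 2.
Molecular formula: C5H2ClFO2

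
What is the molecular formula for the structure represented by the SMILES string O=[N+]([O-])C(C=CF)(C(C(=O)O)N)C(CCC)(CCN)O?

Heavy atoms from the SMILES: 11 C, 1 F, 3 N, 5 O.
Implicit hydrogens by atom environment:
  4 × C: 2 H each → 8
  3 × C: 1 H each → 3
  3 × C: no H
  2 × N: 2 H each → 4
  2 × O: 1 H each → 2
  2 × O: no H
  1 × C: 3 H
  1 × F: no H
  1 × N (charge +1): no H
  1 × O (charge -1): no H
  Total hydrogens = 20.
Molecular formula: C11H20FN3O5

C11H20FN3O5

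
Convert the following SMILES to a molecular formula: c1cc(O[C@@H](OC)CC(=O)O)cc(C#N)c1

C11H11NO4

Heavy atoms from the SMILES: 11 C, 1 N, 4 O.
Implicit hydrogens by atom environment:
  4 × C (aromatic): 1 H each → 4
  3 × O: no H
  2 × C (aromatic): no H
  2 × C: no H
  1 × C: 3 H
  1 × C: 2 H
  1 × C: 1 H
  1 × N: no H
  1 × O: 1 H
  Total hydrogens = 11.
Molecular formula: C11H11NO4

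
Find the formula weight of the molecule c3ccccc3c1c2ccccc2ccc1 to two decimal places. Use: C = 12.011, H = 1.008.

Molecular formula: C16H12.
M = 16×12.011 + 12×1.008 = 204.27 g/mol.

204.27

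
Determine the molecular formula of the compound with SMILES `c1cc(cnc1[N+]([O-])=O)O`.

Heavy atoms from the SMILES: 5 C, 2 N, 3 O.
Implicit hydrogens by atom environment:
  3 × C (aromatic): 1 H each → 3
  2 × C (aromatic): no H
  1 × N (aromatic): no H
  1 × N (charge +1): no H
  1 × O: 1 H
  1 × O: no H
  1 × O (charge -1): no H
  Total hydrogens = 4.
Molecular formula: C5H4N2O3

C5H4N2O3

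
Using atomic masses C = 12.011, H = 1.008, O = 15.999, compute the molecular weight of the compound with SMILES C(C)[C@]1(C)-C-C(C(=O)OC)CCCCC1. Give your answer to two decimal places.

Molecular formula: C13H24O2.
M = 13×12.011 + 24×1.008 + 2×15.999 = 212.33 g/mol.

212.33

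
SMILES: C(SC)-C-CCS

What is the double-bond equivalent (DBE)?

Molecular formula from the SMILES: C5H12S2.
DoU = (2C + 2 + N − H − X)/2 = (2·5 + 2 + 0 − 12 − 0)/2 = 0/2 = 0.
(Structurally: 0 ring(s) + 0 π bond(s) = 0.)

0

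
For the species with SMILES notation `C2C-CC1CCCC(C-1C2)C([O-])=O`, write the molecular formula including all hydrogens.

Heavy atoms from the SMILES: 11 C, 2 O.
Implicit hydrogens by atom environment:
  7 × C: 2 H each → 14
  3 × C: 1 H each → 3
  1 × C: no H
  1 × O: no H
  1 × O (charge -1): no H
  Total hydrogens = 17.
Net charge -1.
Molecular formula: C11H17O2-

C11H17O2-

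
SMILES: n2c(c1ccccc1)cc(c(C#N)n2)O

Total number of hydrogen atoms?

Hydrogens are implicit in SMILES; fill each atom to its normal valence:
  6 × C (aromatic): 1 H each → 6
  4 × C (aromatic): no H
  2 × N (aromatic): no H
  1 × C: no H
  1 × N: no H
  1 × O: 1 H
  Total hydrogens = 7.

7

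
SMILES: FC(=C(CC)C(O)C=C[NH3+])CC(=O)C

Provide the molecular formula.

C10H17FNO2+

Heavy atoms from the SMILES: 10 C, 1 F, 1 N, 2 O.
Implicit hydrogens by atom environment:
  3 × C: 1 H each → 3
  3 × C: no H
  2 × C: 3 H each → 6
  2 × C: 2 H each → 4
  1 × F: no H
  1 × N (charge +1): 3 H
  1 × O: 1 H
  1 × O: no H
  Total hydrogens = 17.
Net charge +1.
Molecular formula: C10H17FNO2+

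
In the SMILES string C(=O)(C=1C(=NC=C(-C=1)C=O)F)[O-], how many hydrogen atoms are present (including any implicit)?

Hydrogens are implicit in SMILES; fill each atom to its normal valence:
  3 × C (aromatic): no H
  2 × C (aromatic): 1 H each → 2
  2 × O: no H
  1 × C: 1 H
  1 × C: no H
  1 × F: no H
  1 × N (aromatic): no H
  1 × O (charge -1): no H
  Total hydrogens = 3.

3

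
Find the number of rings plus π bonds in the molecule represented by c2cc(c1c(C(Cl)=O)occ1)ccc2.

8

Molecular formula from the SMILES: C11H7ClO2.
DoU = (2C + 2 + N − H − X)/2 = (2·11 + 2 + 0 − 7 − 1)/2 = 16/2 = 8.
(Structurally: 2 ring(s) + 6 π bond(s) = 8.)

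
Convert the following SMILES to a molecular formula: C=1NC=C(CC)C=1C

C7H11N

Heavy atoms from the SMILES: 7 C, 1 N.
Implicit hydrogens by atom environment:
  2 × C: 3 H each → 6
  2 × C (aromatic): 1 H each → 2
  2 × C (aromatic): no H
  1 × C: 2 H
  1 × N (aromatic): 1 H
  Total hydrogens = 11.
Molecular formula: C7H11N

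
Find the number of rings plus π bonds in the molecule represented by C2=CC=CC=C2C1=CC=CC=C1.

8

Molecular formula from the SMILES: C12H10.
DoU = (2C + 2 + N − H − X)/2 = (2·12 + 2 + 0 − 10 − 0)/2 = 16/2 = 8.
(Structurally: 2 ring(s) + 6 π bond(s) = 8.)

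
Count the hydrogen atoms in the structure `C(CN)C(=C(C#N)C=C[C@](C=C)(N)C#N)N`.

15

Hydrogens are implicit in SMILES; fill each atom to its normal valence:
  5 × C: no H
  3 × C: 2 H each → 6
  3 × C: 1 H each → 3
  3 × N: 2 H each → 6
  2 × N: no H
  Total hydrogens = 15.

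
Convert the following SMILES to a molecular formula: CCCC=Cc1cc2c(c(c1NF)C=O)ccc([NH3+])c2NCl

Heavy atoms from the SMILES: 16 C, 1 Cl, 1 F, 3 N, 1 O.
Implicit hydrogens by atom environment:
  7 × C (aromatic): no H
  3 × C (aromatic): 1 H each → 3
  3 × C: 1 H each → 3
  2 × C: 2 H each → 4
  2 × N: 1 H each → 2
  1 × C: 3 H
  1 × Cl: no H
  1 × F: no H
  1 × N (charge +1): 3 H
  1 × O: no H
  Total hydrogens = 18.
Net charge +1.
Molecular formula: C16H18ClFN3O+

C16H18ClFN3O+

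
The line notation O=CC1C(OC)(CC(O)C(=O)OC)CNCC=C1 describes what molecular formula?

C12H19NO5

Heavy atoms from the SMILES: 12 C, 1 N, 5 O.
Implicit hydrogens by atom environment:
  5 × C: 1 H each → 5
  4 × O: no H
  3 × C: 2 H each → 6
  2 × C: 3 H each → 6
  2 × C: no H
  1 × N: 1 H
  1 × O: 1 H
  Total hydrogens = 19.
Molecular formula: C12H19NO5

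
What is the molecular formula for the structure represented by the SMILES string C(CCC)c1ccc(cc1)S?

C10H14S

Heavy atoms from the SMILES: 10 C, 1 S.
Implicit hydrogens by atom environment:
  4 × C (aromatic): 1 H each → 4
  3 × C: 2 H each → 6
  2 × C (aromatic): no H
  1 × C: 3 H
  1 × S: 1 H
  Total hydrogens = 14.
Molecular formula: C10H14S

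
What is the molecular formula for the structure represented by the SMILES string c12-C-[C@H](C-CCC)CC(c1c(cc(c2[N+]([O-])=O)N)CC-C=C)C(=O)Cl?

C19H25ClN2O3

Heavy atoms from the SMILES: 19 C, 1 Cl, 2 N, 3 O.
Implicit hydrogens by atom environment:
  8 × C: 2 H each → 16
  5 × C (aromatic): no H
  3 × C: 1 H each → 3
  2 × O: no H
  1 × C: 3 H
  1 × C (aromatic): 1 H
  1 × C: no H
  1 × Cl: no H
  1 × N: 2 H
  1 × N (charge +1): no H
  1 × O (charge -1): no H
  Total hydrogens = 25.
Molecular formula: C19H25ClN2O3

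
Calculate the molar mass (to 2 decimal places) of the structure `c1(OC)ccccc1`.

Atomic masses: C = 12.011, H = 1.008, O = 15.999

108.14

Molecular formula: C7H8O.
M = 7×12.011 + 8×1.008 + 1×15.999 = 108.14 g/mol.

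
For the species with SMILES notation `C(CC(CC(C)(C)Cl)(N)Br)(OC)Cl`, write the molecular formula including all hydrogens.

Heavy atoms from the SMILES: 1 Br, 8 C, 2 Cl, 1 N, 1 O.
Implicit hydrogens by atom environment:
  3 × C: 3 H each → 9
  2 × C: 2 H each → 4
  2 × C: no H
  2 × Cl: no H
  1 × Br: no H
  1 × C: 1 H
  1 × N: 2 H
  1 × O: no H
  Total hydrogens = 16.
Molecular formula: C8H16BrCl2NO

C8H16BrCl2NO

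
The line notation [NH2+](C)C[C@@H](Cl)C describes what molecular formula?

Heavy atoms from the SMILES: 4 C, 1 Cl, 1 N.
Implicit hydrogens by atom environment:
  2 × C: 3 H each → 6
  1 × C: 2 H
  1 × C: 1 H
  1 × Cl: no H
  1 × N (charge +1): 2 H
  Total hydrogens = 11.
Net charge +1.
Molecular formula: C4H11ClN+

C4H11ClN+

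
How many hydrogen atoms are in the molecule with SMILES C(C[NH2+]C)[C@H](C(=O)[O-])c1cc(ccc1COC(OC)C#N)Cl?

19

Hydrogens are implicit in SMILES; fill each atom to its normal valence:
  3 × C: 2 H each → 6
  3 × C (aromatic): 1 H each → 3
  3 × C (aromatic): no H
  3 × O: no H
  2 × C: 3 H each → 6
  2 × C: 1 H each → 2
  2 × C: no H
  1 × Cl: no H
  1 × N (charge +1): 2 H
  1 × N: no H
  1 × O (charge -1): no H
  Total hydrogens = 19.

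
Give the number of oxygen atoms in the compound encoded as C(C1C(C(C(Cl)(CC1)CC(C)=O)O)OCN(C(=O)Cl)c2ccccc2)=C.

The symbol for oxygen appears 4 times in the SMILES.

4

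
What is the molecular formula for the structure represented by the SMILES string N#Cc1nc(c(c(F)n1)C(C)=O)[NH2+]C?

C8H8FN4O+

Heavy atoms from the SMILES: 8 C, 1 F, 4 N, 1 O.
Implicit hydrogens by atom environment:
  4 × C (aromatic): no H
  2 × C: 3 H each → 6
  2 × C: no H
  2 × N (aromatic): no H
  1 × F: no H
  1 × N (charge +1): 2 H
  1 × N: no H
  1 × O: no H
  Total hydrogens = 8.
Net charge +1.
Molecular formula: C8H8FN4O+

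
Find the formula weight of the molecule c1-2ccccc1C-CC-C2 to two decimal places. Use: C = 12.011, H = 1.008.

132.21

Molecular formula: C10H12.
M = 10×12.011 + 12×1.008 = 132.21 g/mol.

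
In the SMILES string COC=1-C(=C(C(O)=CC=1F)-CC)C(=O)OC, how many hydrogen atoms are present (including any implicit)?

13

Hydrogens are implicit in SMILES; fill each atom to its normal valence:
  5 × C (aromatic): no H
  3 × C: 3 H each → 9
  3 × O: no H
  1 × C: 2 H
  1 × C (aromatic): 1 H
  1 × C: no H
  1 × F: no H
  1 × O: 1 H
  Total hydrogens = 13.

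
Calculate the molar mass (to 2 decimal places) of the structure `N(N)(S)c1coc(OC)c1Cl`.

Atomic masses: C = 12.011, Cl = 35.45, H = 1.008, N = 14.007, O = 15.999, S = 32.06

194.63

Molecular formula: C5H7ClN2O2S.
M = 5×12.011 + 1×35.45 + 7×1.008 + 2×14.007 + 2×15.999 + 1×32.06 = 194.63 g/mol.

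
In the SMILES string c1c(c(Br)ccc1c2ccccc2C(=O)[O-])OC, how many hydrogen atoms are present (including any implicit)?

Hydrogens are implicit in SMILES; fill each atom to its normal valence:
  7 × C (aromatic): 1 H each → 7
  5 × C (aromatic): no H
  2 × O: no H
  1 × Br: no H
  1 × C: 3 H
  1 × C: no H
  1 × O (charge -1): no H
  Total hydrogens = 10.

10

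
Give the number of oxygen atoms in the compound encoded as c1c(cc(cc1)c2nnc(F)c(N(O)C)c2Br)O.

The symbol for oxygen appears 2 times in the SMILES.

2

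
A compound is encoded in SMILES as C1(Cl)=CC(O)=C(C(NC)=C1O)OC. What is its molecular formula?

Heavy atoms from the SMILES: 8 C, 1 Cl, 1 N, 3 O.
Implicit hydrogens by atom environment:
  5 × C (aromatic): no H
  2 × C: 3 H each → 6
  2 × O: 1 H each → 2
  1 × C (aromatic): 1 H
  1 × Cl: no H
  1 × N: 1 H
  1 × O: no H
  Total hydrogens = 10.
Molecular formula: C8H10ClNO3

C8H10ClNO3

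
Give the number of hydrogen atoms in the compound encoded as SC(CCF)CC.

Hydrogens are implicit in SMILES; fill each atom to its normal valence:
  3 × C: 2 H each → 6
  1 × C: 3 H
  1 × C: 1 H
  1 × F: no H
  1 × S: 1 H
  Total hydrogens = 11.

11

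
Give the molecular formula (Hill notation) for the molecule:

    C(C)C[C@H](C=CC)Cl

C7H13Cl

Heavy atoms from the SMILES: 7 C, 1 Cl.
Implicit hydrogens by atom environment:
  3 × C: 1 H each → 3
  2 × C: 3 H each → 6
  2 × C: 2 H each → 4
  1 × Cl: no H
  Total hydrogens = 13.
Molecular formula: C7H13Cl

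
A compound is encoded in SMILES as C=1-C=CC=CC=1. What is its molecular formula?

C6H6

Heavy atoms from the SMILES: 6 C.
Implicit hydrogens by atom environment:
  6 × C (aromatic): 1 H each → 6
  Total hydrogens = 6.
Molecular formula: C6H6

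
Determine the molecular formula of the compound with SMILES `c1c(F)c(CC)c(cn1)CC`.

C9H12FN

Heavy atoms from the SMILES: 9 C, 1 F, 1 N.
Implicit hydrogens by atom environment:
  3 × C (aromatic): no H
  2 × C: 3 H each → 6
  2 × C: 2 H each → 4
  2 × C (aromatic): 1 H each → 2
  1 × F: no H
  1 × N (aromatic): no H
  Total hydrogens = 12.
Molecular formula: C9H12FN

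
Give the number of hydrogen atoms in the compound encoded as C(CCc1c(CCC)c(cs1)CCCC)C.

26

Hydrogens are implicit in SMILES; fill each atom to its normal valence:
  8 × C: 2 H each → 16
  3 × C: 3 H each → 9
  3 × C (aromatic): no H
  1 × C (aromatic): 1 H
  1 × S (aromatic): no H
  Total hydrogens = 26.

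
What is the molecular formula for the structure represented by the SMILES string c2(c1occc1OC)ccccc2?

C11H10O2

Heavy atoms from the SMILES: 11 C, 2 O.
Implicit hydrogens by atom environment:
  7 × C (aromatic): 1 H each → 7
  3 × C (aromatic): no H
  1 × C: 3 H
  1 × O (aromatic): no H
  1 × O: no H
  Total hydrogens = 10.
Molecular formula: C11H10O2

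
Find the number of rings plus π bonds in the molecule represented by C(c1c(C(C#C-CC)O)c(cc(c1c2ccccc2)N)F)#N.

12

Molecular formula from the SMILES: C18H15FN2O.
DoU = (2C + 2 + N − H − X)/2 = (2·18 + 2 + 2 − 15 − 1)/2 = 24/2 = 12.
(Structurally: 2 ring(s) + 10 π bond(s) = 12.)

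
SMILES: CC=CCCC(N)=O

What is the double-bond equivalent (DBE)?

2

Molecular formula from the SMILES: C6H11NO.
DoU = (2C + 2 + N − H − X)/2 = (2·6 + 2 + 1 − 11 − 0)/2 = 4/2 = 2.
(Structurally: 0 ring(s) + 2 π bond(s) = 2.)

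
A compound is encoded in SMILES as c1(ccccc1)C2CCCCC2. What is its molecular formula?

Heavy atoms from the SMILES: 12 C.
Implicit hydrogens by atom environment:
  5 × C: 2 H each → 10
  5 × C (aromatic): 1 H each → 5
  1 × C: 1 H
  1 × C (aromatic): no H
  Total hydrogens = 16.
Molecular formula: C12H16

C12H16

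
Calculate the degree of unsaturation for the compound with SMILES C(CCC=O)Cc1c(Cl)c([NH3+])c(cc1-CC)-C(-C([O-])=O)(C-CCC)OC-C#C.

8

Molecular formula from the SMILES: C22H30ClNO4.
DoU = (2C + 2 + N − H − X)/2 = (2·22 + 2 + 1 − 30 − 1)/2 = 16/2 = 8.
(Structurally: 1 ring(s) + 7 π bond(s) = 8.)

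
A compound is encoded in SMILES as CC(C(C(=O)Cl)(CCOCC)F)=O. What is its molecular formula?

C8H12ClFO3

Heavy atoms from the SMILES: 8 C, 1 Cl, 1 F, 3 O.
Implicit hydrogens by atom environment:
  3 × C: 2 H each → 6
  3 × C: no H
  3 × O: no H
  2 × C: 3 H each → 6
  1 × Cl: no H
  1 × F: no H
  Total hydrogens = 12.
Molecular formula: C8H12ClFO3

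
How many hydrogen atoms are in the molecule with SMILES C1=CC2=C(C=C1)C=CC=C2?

8

Hydrogens are implicit in SMILES; fill each atom to its normal valence:
  8 × C (aromatic): 1 H each → 8
  2 × C (aromatic): no H
  Total hydrogens = 8.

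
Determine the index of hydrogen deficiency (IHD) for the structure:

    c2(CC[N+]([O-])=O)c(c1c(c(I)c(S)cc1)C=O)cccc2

10

Molecular formula from the SMILES: C15H12INO3S.
DoU = (2C + 2 + N − H − X)/2 = (2·15 + 2 + 1 − 12 − 1)/2 = 20/2 = 10.
(Structurally: 2 ring(s) + 8 π bond(s) = 10.)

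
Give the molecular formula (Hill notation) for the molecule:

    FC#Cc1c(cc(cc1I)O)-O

Heavy atoms from the SMILES: 8 C, 1 F, 1 I, 2 O.
Implicit hydrogens by atom environment:
  4 × C (aromatic): no H
  2 × C (aromatic): 1 H each → 2
  2 × C: no H
  2 × O: 1 H each → 2
  1 × F: no H
  1 × I: no H
  Total hydrogens = 4.
Molecular formula: C8H4FIO2

C8H4FIO2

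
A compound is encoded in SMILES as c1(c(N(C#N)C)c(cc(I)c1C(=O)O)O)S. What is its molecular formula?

Heavy atoms from the SMILES: 9 C, 1 I, 2 N, 3 O, 1 S.
Implicit hydrogens by atom environment:
  5 × C (aromatic): no H
  2 × C: no H
  2 × N: no H
  2 × O: 1 H each → 2
  1 × C: 3 H
  1 × C (aromatic): 1 H
  1 × I: no H
  1 × O: no H
  1 × S: 1 H
  Total hydrogens = 7.
Molecular formula: C9H7IN2O3S

C9H7IN2O3S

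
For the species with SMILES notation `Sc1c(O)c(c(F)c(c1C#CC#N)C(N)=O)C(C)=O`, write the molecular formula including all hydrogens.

Heavy atoms from the SMILES: 12 C, 1 F, 2 N, 3 O, 1 S.
Implicit hydrogens by atom environment:
  6 × C (aromatic): no H
  5 × C: no H
  2 × O: no H
  1 × C: 3 H
  1 × F: no H
  1 × N: 2 H
  1 × N: no H
  1 × O: 1 H
  1 × S: 1 H
  Total hydrogens = 7.
Molecular formula: C12H7FN2O3S

C12H7FN2O3S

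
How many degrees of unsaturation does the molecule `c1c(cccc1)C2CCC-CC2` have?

5

Molecular formula from the SMILES: C12H16.
DoU = (2C + 2 + N − H − X)/2 = (2·12 + 2 + 0 − 16 − 0)/2 = 10/2 = 5.
(Structurally: 2 ring(s) + 3 π bond(s) = 5.)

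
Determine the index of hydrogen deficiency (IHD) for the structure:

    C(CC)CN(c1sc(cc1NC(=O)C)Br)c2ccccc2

8

Molecular formula from the SMILES: C16H19BrN2OS.
DoU = (2C + 2 + N − H − X)/2 = (2·16 + 2 + 2 − 19 − 1)/2 = 16/2 = 8.
(Structurally: 2 ring(s) + 6 π bond(s) = 8.)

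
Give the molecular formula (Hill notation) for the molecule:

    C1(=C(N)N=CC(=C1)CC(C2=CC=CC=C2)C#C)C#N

C16H13N3

Heavy atoms from the SMILES: 16 C, 3 N.
Implicit hydrogens by atom environment:
  7 × C (aromatic): 1 H each → 7
  4 × C (aromatic): no H
  2 × C: 1 H each → 2
  2 × C: no H
  1 × C: 2 H
  1 × N: 2 H
  1 × N (aromatic): no H
  1 × N: no H
  Total hydrogens = 13.
Molecular formula: C16H13N3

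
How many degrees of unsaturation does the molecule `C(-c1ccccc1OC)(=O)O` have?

5

Molecular formula from the SMILES: C8H8O3.
DoU = (2C + 2 + N − H − X)/2 = (2·8 + 2 + 0 − 8 − 0)/2 = 10/2 = 5.
(Structurally: 1 ring(s) + 4 π bond(s) = 5.)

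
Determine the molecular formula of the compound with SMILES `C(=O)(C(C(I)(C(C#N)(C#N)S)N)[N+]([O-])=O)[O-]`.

Heavy atoms from the SMILES: 6 C, 1 I, 4 N, 4 O, 1 S.
Implicit hydrogens by atom environment:
  5 × C: no H
  2 × N: no H
  2 × O: no H
  2 × O (charge -1): no H
  1 × C: 1 H
  1 × I: no H
  1 × N: 2 H
  1 × N (charge +1): no H
  1 × S: 1 H
  Total hydrogens = 4.
Net charge -1.
Molecular formula: C6H4IN4O4S-

C6H4IN4O4S-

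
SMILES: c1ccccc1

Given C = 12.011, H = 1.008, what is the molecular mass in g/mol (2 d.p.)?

78.11

Molecular formula: C6H6.
M = 6×12.011 + 6×1.008 = 78.11 g/mol.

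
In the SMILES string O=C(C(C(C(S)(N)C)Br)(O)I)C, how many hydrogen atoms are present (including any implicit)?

Hydrogens are implicit in SMILES; fill each atom to its normal valence:
  3 × C: no H
  2 × C: 3 H each → 6
  1 × Br: no H
  1 × C: 1 H
  1 × I: no H
  1 × N: 2 H
  1 × O: 1 H
  1 × O: no H
  1 × S: 1 H
  Total hydrogens = 11.

11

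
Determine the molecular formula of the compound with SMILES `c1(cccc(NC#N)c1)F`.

C7H5FN2

Heavy atoms from the SMILES: 7 C, 1 F, 2 N.
Implicit hydrogens by atom environment:
  4 × C (aromatic): 1 H each → 4
  2 × C (aromatic): no H
  1 × C: no H
  1 × F: no H
  1 × N: 1 H
  1 × N: no H
  Total hydrogens = 5.
Molecular formula: C7H5FN2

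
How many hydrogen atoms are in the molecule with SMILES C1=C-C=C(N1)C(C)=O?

Hydrogens are implicit in SMILES; fill each atom to its normal valence:
  3 × C (aromatic): 1 H each → 3
  1 × C: 3 H
  1 × C (aromatic): no H
  1 × C: no H
  1 × N (aromatic): 1 H
  1 × O: no H
  Total hydrogens = 7.

7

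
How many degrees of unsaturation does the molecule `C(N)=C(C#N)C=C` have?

Molecular formula from the SMILES: C5H6N2.
DoU = (2C + 2 + N − H − X)/2 = (2·5 + 2 + 2 − 6 − 0)/2 = 8/2 = 4.
(Structurally: 0 ring(s) + 4 π bond(s) = 4.)

4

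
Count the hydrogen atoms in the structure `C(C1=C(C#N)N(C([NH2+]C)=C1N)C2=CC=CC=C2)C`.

17

Hydrogens are implicit in SMILES; fill each atom to its normal valence:
  5 × C (aromatic): 1 H each → 5
  5 × C (aromatic): no H
  2 × C: 3 H each → 6
  1 × C: 2 H
  1 × C: no H
  1 × N (charge +1): 2 H
  1 × N: 2 H
  1 × N (aromatic): no H
  1 × N: no H
  Total hydrogens = 17.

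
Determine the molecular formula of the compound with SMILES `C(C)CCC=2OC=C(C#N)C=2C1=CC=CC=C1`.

C15H15NO

Heavy atoms from the SMILES: 15 C, 1 N, 1 O.
Implicit hydrogens by atom environment:
  6 × C (aromatic): 1 H each → 6
  4 × C (aromatic): no H
  3 × C: 2 H each → 6
  1 × C: 3 H
  1 × C: no H
  1 × N: no H
  1 × O (aromatic): no H
  Total hydrogens = 15.
Molecular formula: C15H15NO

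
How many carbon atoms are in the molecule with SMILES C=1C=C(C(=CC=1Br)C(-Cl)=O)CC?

9

The symbol for carbon appears 9 times in the SMILES. (Cl is a single chlorine, not C + l.)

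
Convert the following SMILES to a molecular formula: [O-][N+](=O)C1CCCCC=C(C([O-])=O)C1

C9H12NO4-

Heavy atoms from the SMILES: 9 C, 1 N, 4 O.
Implicit hydrogens by atom environment:
  5 × C: 2 H each → 10
  2 × C: 1 H each → 2
  2 × C: no H
  2 × O: no H
  2 × O (charge -1): no H
  1 × N (charge +1): no H
  Total hydrogens = 12.
Net charge -1.
Molecular formula: C9H12NO4-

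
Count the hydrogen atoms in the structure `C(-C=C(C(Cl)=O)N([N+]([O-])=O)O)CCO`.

9

Hydrogens are implicit in SMILES; fill each atom to its normal valence:
  3 × C: 2 H each → 6
  2 × C: no H
  2 × O: 1 H each → 2
  2 × O: no H
  1 × C: 1 H
  1 × Cl: no H
  1 × N: no H
  1 × N (charge +1): no H
  1 × O (charge -1): no H
  Total hydrogens = 9.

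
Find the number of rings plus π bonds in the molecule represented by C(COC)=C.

1

Molecular formula from the SMILES: C4H8O.
DoU = (2C + 2 + N − H − X)/2 = (2·4 + 2 + 0 − 8 − 0)/2 = 2/2 = 1.
(Structurally: 0 ring(s) + 1 π bond(s) = 1.)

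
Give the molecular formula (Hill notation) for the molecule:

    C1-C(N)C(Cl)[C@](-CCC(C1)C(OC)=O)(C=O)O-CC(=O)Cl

C13H19Cl2NO5

Heavy atoms from the SMILES: 13 C, 2 Cl, 1 N, 5 O.
Implicit hydrogens by atom environment:
  5 × C: 2 H each → 10
  5 × O: no H
  4 × C: 1 H each → 4
  3 × C: no H
  2 × Cl: no H
  1 × C: 3 H
  1 × N: 2 H
  Total hydrogens = 19.
Molecular formula: C13H19Cl2NO5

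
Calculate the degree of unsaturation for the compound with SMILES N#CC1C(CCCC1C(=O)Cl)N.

Molecular formula from the SMILES: C8H11ClN2O.
DoU = (2C + 2 + N − H − X)/2 = (2·8 + 2 + 2 − 11 − 1)/2 = 8/2 = 4.
(Structurally: 1 ring(s) + 3 π bond(s) = 4.)

4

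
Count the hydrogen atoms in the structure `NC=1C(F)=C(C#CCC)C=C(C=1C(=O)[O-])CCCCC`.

Hydrogens are implicit in SMILES; fill each atom to its normal valence:
  5 × C: 2 H each → 10
  5 × C (aromatic): no H
  3 × C: no H
  2 × C: 3 H each → 6
  1 × C (aromatic): 1 H
  1 × F: no H
  1 × N: 2 H
  1 × O: no H
  1 × O (charge -1): no H
  Total hydrogens = 19.

19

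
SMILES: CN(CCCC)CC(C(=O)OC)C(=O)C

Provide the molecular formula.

C11H21NO3

Heavy atoms from the SMILES: 11 C, 1 N, 3 O.
Implicit hydrogens by atom environment:
  4 × C: 3 H each → 12
  4 × C: 2 H each → 8
  3 × O: no H
  2 × C: no H
  1 × C: 1 H
  1 × N: no H
  Total hydrogens = 21.
Molecular formula: C11H21NO3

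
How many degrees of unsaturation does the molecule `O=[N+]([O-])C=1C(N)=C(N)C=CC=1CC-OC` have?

Molecular formula from the SMILES: C9H13N3O3.
DoU = (2C + 2 + N − H − X)/2 = (2·9 + 2 + 3 − 13 − 0)/2 = 10/2 = 5.
(Structurally: 1 ring(s) + 4 π bond(s) = 5.)

5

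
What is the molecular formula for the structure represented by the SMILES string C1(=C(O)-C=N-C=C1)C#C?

C7H5NO

Heavy atoms from the SMILES: 7 C, 1 N, 1 O.
Implicit hydrogens by atom environment:
  3 × C (aromatic): 1 H each → 3
  2 × C (aromatic): no H
  1 × C: 1 H
  1 × C: no H
  1 × N (aromatic): no H
  1 × O: 1 H
  Total hydrogens = 5.
Molecular formula: C7H5NO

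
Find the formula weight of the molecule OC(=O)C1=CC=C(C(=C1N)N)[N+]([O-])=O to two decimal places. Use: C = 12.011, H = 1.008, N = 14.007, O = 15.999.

197.15

Molecular formula: C7H7N3O4.
M = 7×12.011 + 7×1.008 + 3×14.007 + 4×15.999 = 197.15 g/mol.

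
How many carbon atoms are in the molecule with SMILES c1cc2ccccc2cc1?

The symbol for carbon appears 10 times in the SMILES. Lowercase c denotes aromatic carbon and counts toward C.

10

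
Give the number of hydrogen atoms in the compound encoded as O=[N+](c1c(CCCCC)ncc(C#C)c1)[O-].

Hydrogens are implicit in SMILES; fill each atom to its normal valence:
  4 × C: 2 H each → 8
  3 × C (aromatic): no H
  2 × C (aromatic): 1 H each → 2
  1 × C: 3 H
  1 × C: 1 H
  1 × C: no H
  1 × N (aromatic): no H
  1 × N (charge +1): no H
  1 × O: no H
  1 × O (charge -1): no H
  Total hydrogens = 14.

14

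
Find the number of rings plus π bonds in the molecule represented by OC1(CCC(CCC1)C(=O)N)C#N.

Molecular formula from the SMILES: C9H14N2O2.
DoU = (2C + 2 + N − H − X)/2 = (2·9 + 2 + 2 − 14 − 0)/2 = 8/2 = 4.
(Structurally: 1 ring(s) + 3 π bond(s) = 4.)

4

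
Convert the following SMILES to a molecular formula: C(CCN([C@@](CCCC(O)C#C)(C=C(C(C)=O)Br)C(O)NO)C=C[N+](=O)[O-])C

C18H28BrN3O6

Heavy atoms from the SMILES: 1 Br, 18 C, 3 N, 6 O.
Implicit hydrogens by atom environment:
  6 × C: 2 H each → 12
  6 × C: 1 H each → 6
  4 × C: no H
  3 × O: 1 H each → 3
  2 × C: 3 H each → 6
  2 × O: no H
  1 × Br: no H
  1 × N: 1 H
  1 × N: no H
  1 × N (charge +1): no H
  1 × O (charge -1): no H
  Total hydrogens = 28.
Molecular formula: C18H28BrN3O6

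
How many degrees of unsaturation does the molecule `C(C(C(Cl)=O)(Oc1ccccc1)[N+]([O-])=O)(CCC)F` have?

6

Molecular formula from the SMILES: C12H13ClFNO4.
DoU = (2C + 2 + N − H − X)/2 = (2·12 + 2 + 1 − 13 − 2)/2 = 12/2 = 6.
(Structurally: 1 ring(s) + 5 π bond(s) = 6.)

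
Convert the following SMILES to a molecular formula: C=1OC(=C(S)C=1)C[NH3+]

Heavy atoms from the SMILES: 5 C, 1 N, 1 O, 1 S.
Implicit hydrogens by atom environment:
  2 × C (aromatic): 1 H each → 2
  2 × C (aromatic): no H
  1 × C: 2 H
  1 × N (charge +1): 3 H
  1 × O (aromatic): no H
  1 × S: 1 H
  Total hydrogens = 8.
Net charge +1.
Molecular formula: C5H8NOS+

C5H8NOS+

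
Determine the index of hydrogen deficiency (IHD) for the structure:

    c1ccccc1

4

Molecular formula from the SMILES: C6H6.
DoU = (2C + 2 + N − H − X)/2 = (2·6 + 2 + 0 − 6 − 0)/2 = 8/2 = 4.
(Structurally: 1 ring(s) + 3 π bond(s) = 4.)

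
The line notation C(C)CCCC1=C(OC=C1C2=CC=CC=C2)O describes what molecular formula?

C15H18O2

Heavy atoms from the SMILES: 15 C, 2 O.
Implicit hydrogens by atom environment:
  6 × C (aromatic): 1 H each → 6
  4 × C: 2 H each → 8
  4 × C (aromatic): no H
  1 × C: 3 H
  1 × O: 1 H
  1 × O (aromatic): no H
  Total hydrogens = 18.
Molecular formula: C15H18O2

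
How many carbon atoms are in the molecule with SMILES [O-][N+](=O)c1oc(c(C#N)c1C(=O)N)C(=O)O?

7

The symbol for carbon appears 7 times in the SMILES. Lowercase c denotes aromatic carbon and counts toward C.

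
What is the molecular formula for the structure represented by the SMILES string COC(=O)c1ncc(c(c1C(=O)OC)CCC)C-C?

Heavy atoms from the SMILES: 14 C, 1 N, 4 O.
Implicit hydrogens by atom environment:
  4 × C: 3 H each → 12
  4 × C (aromatic): no H
  4 × O: no H
  3 × C: 2 H each → 6
  2 × C: no H
  1 × C (aromatic): 1 H
  1 × N (aromatic): no H
  Total hydrogens = 19.
Molecular formula: C14H19NO4

C14H19NO4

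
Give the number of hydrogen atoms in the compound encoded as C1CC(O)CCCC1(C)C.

Hydrogens are implicit in SMILES; fill each atom to its normal valence:
  5 × C: 2 H each → 10
  2 × C: 3 H each → 6
  1 × C: 1 H
  1 × C: no H
  1 × O: 1 H
  Total hydrogens = 18.

18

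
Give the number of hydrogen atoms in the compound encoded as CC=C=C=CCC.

10

Hydrogens are implicit in SMILES; fill each atom to its normal valence:
  2 × C: 3 H each → 6
  2 × C: 1 H each → 2
  2 × C: no H
  1 × C: 2 H
  Total hydrogens = 10.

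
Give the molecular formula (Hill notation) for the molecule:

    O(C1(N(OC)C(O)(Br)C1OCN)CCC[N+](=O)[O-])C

Heavy atoms from the SMILES: 1 Br, 9 C, 3 N, 6 O.
Implicit hydrogens by atom environment:
  4 × C: 2 H each → 8
  4 × O: no H
  2 × C: 3 H each → 6
  2 × C: no H
  1 × Br: no H
  1 × C: 1 H
  1 × N: 2 H
  1 × N: no H
  1 × N (charge +1): no H
  1 × O: 1 H
  1 × O (charge -1): no H
  Total hydrogens = 18.
Molecular formula: C9H18BrN3O6

C9H18BrN3O6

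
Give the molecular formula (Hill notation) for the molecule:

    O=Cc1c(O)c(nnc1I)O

C5H3IN2O3

Heavy atoms from the SMILES: 5 C, 1 I, 2 N, 3 O.
Implicit hydrogens by atom environment:
  4 × C (aromatic): no H
  2 × N (aromatic): no H
  2 × O: 1 H each → 2
  1 × C: 1 H
  1 × I: no H
  1 × O: no H
  Total hydrogens = 3.
Molecular formula: C5H3IN2O3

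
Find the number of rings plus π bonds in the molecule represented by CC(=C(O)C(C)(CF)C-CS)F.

Molecular formula from the SMILES: C8H14F2OS.
DoU = (2C + 2 + N − H − X)/2 = (2·8 + 2 + 0 − 14 − 2)/2 = 2/2 = 1.
(Structurally: 0 ring(s) + 1 π bond(s) = 1.)

1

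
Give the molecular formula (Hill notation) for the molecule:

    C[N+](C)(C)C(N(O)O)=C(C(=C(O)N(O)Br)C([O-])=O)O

C8H14BrN3O7

Heavy atoms from the SMILES: 1 Br, 8 C, 3 N, 7 O.
Implicit hydrogens by atom environment:
  5 × C: no H
  5 × O: 1 H each → 5
  3 × C: 3 H each → 9
  2 × N: no H
  1 × Br: no H
  1 × N (charge +1): no H
  1 × O: no H
  1 × O (charge -1): no H
  Total hydrogens = 14.
Molecular formula: C8H14BrN3O7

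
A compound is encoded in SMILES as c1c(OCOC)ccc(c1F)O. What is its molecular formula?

C8H9FO3

Heavy atoms from the SMILES: 8 C, 1 F, 3 O.
Implicit hydrogens by atom environment:
  3 × C (aromatic): 1 H each → 3
  3 × C (aromatic): no H
  2 × O: no H
  1 × C: 3 H
  1 × C: 2 H
  1 × F: no H
  1 × O: 1 H
  Total hydrogens = 9.
Molecular formula: C8H9FO3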